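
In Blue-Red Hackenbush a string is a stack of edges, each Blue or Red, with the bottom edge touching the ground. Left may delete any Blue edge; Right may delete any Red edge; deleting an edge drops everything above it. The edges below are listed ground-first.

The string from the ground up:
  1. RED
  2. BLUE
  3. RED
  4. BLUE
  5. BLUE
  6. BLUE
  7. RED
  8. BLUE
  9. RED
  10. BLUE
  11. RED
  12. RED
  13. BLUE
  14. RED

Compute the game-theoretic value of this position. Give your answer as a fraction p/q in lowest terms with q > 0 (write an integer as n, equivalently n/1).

1 of 14 · R · max L −∞ · min R 0 — -1
2 of 14 · RB · max L -1 · min R 0 — -1/2
3 of 14 · RBR · max L -1 · min R -1/2 — -3/4
4 of 14 · RBRB · max L -3/4 · min R -1/2 — -5/8
5 of 14 · RBRBB · max L -5/8 · min R -1/2 — -9/16
6 of 14 · RBRBBB · max L -9/16 · min R -1/2 — -17/32
7 of 14 · RBRBBBR · max L -9/16 · min R -17/32 — -35/64
8 of 14 · RBRBBBRB · max L -35/64 · min R -17/32 — -69/128
9 of 14 · RBRBBBRBR · max L -35/64 · min R -69/128 — -139/256
10 of 14 · RBRBBBRBRB · max L -139/256 · min R -69/128 — -277/512
11 of 14 · RBRBBBRBRBR · max L -139/256 · min R -277/512 — -555/1024
12 of 14 · RBRBBBRBRBRR · max L -139/256 · min R -555/1024 — -1111/2048
13 of 14 · RBRBBBRBRBRRB · max L -1111/2048 · min R -555/1024 — -2221/4096
14 of 14 · RBRBBBRBRBRRBR · max L -1111/2048 · min R -2221/4096 — -4443/8192

-4443/8192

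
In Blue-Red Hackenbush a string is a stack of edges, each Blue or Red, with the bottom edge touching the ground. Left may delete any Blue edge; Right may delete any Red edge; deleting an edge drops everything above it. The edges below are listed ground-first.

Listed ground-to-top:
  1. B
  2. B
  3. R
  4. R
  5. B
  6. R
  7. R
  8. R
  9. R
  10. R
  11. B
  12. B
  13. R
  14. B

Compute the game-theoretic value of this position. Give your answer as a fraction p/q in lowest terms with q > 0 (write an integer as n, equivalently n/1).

edge 1 of 14 (B): { 0 | none } so 1
edge 2 of 14 (B): { 0,1 | none } so 2
edge 3 of 14 (R): { 0,1 | 2 } so 3/2
edge 4 of 14 (R): { 0,1 | 3/2,2 } so 5/4
edge 5 of 14 (B): { 0,1,5/4 | 3/2,2 } so 11/8
edge 6 of 14 (R): { 0,1,5/4 | 11/8,3/2,2 } so 21/16
edge 7 of 14 (R): { 0,1,5/4 | 21/16,11/8,3/2,2 } so 41/32
edge 8 of 14 (R): { 0,1,5/4 | 41/32,21/16,11/8,3/2,2 } so 81/64
edge 9 of 14 (R): { 0,1,5/4 | 81/64,41/32,21/16,11/8,3/2,2 } so 161/128
edge 10 of 14 (R): { 0,1,5/4 | 161/128,81/64,41/32,21/16,11/8,3/2,2 } so 321/256
edge 11 of 14 (B): { 0,1,5/4,321/256 | 161/128,81/64,41/32,21/16,11/8,3/2,2 } so 643/512
edge 12 of 14 (B): { 0,1,5/4,321/256,643/512 | 161/128,81/64,41/32,21/16,11/8,3/2,2 } so 1287/1024
edge 13 of 14 (R): { 0,1,5/4,321/256,643/512 | 1287/1024,161/128,81/64,41/32,21/16,11/8,3/2,2 } so 2573/2048
edge 14 of 14 (B): { 0,1,5/4,321/256,643/512,2573/2048 | 1287/1024,161/128,81/64,41/32,21/16,11/8,3/2,2 } so 5147/4096

5147/4096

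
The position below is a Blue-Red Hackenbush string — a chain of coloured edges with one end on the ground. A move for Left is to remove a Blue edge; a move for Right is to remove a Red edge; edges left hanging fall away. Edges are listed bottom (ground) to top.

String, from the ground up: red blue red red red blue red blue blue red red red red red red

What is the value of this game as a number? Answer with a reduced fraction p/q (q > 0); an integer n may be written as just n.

Prefix values for red blue red red red blue red blue blue red red red red red red via {L|R} + simplicity:
1 of 15 · r · max L −∞ · min R 0 -> -1
2 of 15 · rb · max L -1 · min R 0 -> -1/2
3 of 15 · rbr · max L -1 · min R -1/2 -> -3/4
4 of 15 · rbrr · max L -1 · min R -3/4 -> -7/8
5 of 15 · rbrrr · max L -1 · min R -7/8 -> -15/16
6 of 15 · rbrrrb · max L -15/16 · min R -7/8 -> -29/32
7 of 15 · rbrrrbr · max L -15/16 · min R -29/32 -> -59/64
8 of 15 · rbrrrbrb · max L -59/64 · min R -29/32 -> -117/128
9 of 15 · rbrrrbrbb · max L -117/128 · min R -29/32 -> -233/256
10 of 15 · rbrrrbrbbr · max L -117/128 · min R -233/256 -> -467/512
11 of 15 · rbrrrbrbbrr · max L -117/128 · min R -467/512 -> -935/1024
12 of 15 · rbrrrbrbbrrr · max L -117/128 · min R -935/1024 -> -1871/2048
13 of 15 · rbrrrbrbbrrrr · max L -117/128 · min R -1871/2048 -> -3743/4096
14 of 15 · rbrrrbrbbrrrrr · max L -117/128 · min R -3743/4096 -> -7487/8192
15 of 15 · rbrrrbrbbrrrrrr · max L -117/128 · min R -7487/8192 -> -14975/16384

-14975/16384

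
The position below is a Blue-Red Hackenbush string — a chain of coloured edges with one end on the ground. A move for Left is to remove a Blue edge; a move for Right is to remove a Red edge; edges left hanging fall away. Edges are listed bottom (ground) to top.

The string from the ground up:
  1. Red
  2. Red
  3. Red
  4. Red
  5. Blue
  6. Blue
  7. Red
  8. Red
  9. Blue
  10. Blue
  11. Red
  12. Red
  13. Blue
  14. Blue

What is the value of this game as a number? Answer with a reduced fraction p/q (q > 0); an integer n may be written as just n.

-3481/1024

Prefix values for Red Red Red Red Blue Blue Red Red Blue Blue Red Red Blue Blue via {L|R} + simplicity:
R: Left {  }, Right { 0 } gives simplest -1
RR: Left {  }, Right { -1; 0 } gives simplest -2
RRR: Left {  }, Right { -2; -1; 0 } gives simplest -3
RRRR: Left {  }, Right { -3; -2; -1; 0 } gives simplest -4
RRRRB: Left { -4 }, Right { -3; -2; -1; 0 } gives simplest -7/2
RRRRBB: Left { -4; -7/2 }, Right { -3; -2; -1; 0 } gives simplest -13/4
RRRRBBR: Left { -4; -7/2 }, Right { -13/4; -3; -2; -1; 0 } gives simplest -27/8
RRRRBBRR: Left { -4; -7/2 }, Right { -27/8; -13/4; -3; -2; -1; 0 } gives simplest -55/16
RRRRBBRRB: Left { -4; -7/2; -55/16 }, Right { -27/8; -13/4; -3; -2; -1; 0 } gives simplest -109/32
RRRRBBRRBB: Left { -4; -7/2; -55/16; -109/32 }, Right { -27/8; -13/4; -3; -2; -1; 0 } gives simplest -217/64
RRRRBBRRBBR: Left { -4; -7/2; -55/16; -109/32 }, Right { -217/64; -27/8; -13/4; -3; -2; -1; 0 } gives simplest -435/128
RRRRBBRRBBRR: Left { -4; -7/2; -55/16; -109/32 }, Right { -435/128; -217/64; -27/8; -13/4; -3; -2; -1; 0 } gives simplest -871/256
RRRRBBRRBBRRB: Left { -4; -7/2; -55/16; -109/32; -871/256 }, Right { -435/128; -217/64; -27/8; -13/4; -3; -2; -1; 0 } gives simplest -1741/512
RRRRBBRRBBRRBB: Left { -4; -7/2; -55/16; -109/32; -871/256; -1741/512 }, Right { -435/128; -217/64; -27/8; -13/4; -3; -2; -1; 0 } gives simplest -3481/1024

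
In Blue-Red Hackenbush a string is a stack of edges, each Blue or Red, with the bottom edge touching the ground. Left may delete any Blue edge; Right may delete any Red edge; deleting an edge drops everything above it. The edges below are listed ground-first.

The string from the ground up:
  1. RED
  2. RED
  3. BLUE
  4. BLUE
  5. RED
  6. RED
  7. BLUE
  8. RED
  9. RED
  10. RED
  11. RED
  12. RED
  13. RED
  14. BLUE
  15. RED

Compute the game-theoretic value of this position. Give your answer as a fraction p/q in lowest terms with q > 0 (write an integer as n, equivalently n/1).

-11771/8192

Build G(s[:k]) for k = 1..15, string s = RED RED BLUE BLUE RED RED BLUE RED RED RED RED RED RED BLUE RED.
edge 1 of 15 (RED): { · | 0 } = -1
edge 2 of 15 (RED): { · | -1, 0 } = -2
edge 3 of 15 (BLUE): { -2 | -1, 0 } = -3/2
edge 4 of 15 (BLUE): { -2, -3/2 | -1, 0 } = -5/4
edge 5 of 15 (RED): { -2, -3/2 | -5/4, -1, 0 } = -11/8
edge 6 of 15 (RED): { -2, -3/2 | -11/8, -5/4, -1, 0 } = -23/16
edge 7 of 15 (BLUE): { -2, -3/2, -23/16 | -11/8, -5/4, -1, 0 } = -45/32
edge 8 of 15 (RED): { -2, -3/2, -23/16 | -45/32, -11/8, -5/4, -1, 0 } = -91/64
edge 9 of 15 (RED): { -2, -3/2, -23/16 | -91/64, -45/32, -11/8, -5/4, -1, 0 } = -183/128
edge 10 of 15 (RED): { -2, -3/2, -23/16 | -183/128, -91/64, -45/32, -11/8, -5/4, -1, 0 } = -367/256
edge 11 of 15 (RED): { -2, -3/2, -23/16 | -367/256, -183/128, -91/64, -45/32, -11/8, -5/4, -1, 0 } = -735/512
edge 12 of 15 (RED): { -2, -3/2, -23/16 | -735/512, -367/256, -183/128, -91/64, -45/32, -11/8, -5/4, -1, 0 } = -1471/1024
edge 13 of 15 (RED): { -2, -3/2, -23/16 | -1471/1024, -735/512, -367/256, -183/128, -91/64, -45/32, -11/8, -5/4, -1, 0 } = -2943/2048
edge 14 of 15 (BLUE): { -2, -3/2, -23/16, -2943/2048 | -1471/1024, -735/512, -367/256, -183/128, -91/64, -45/32, -11/8, -5/4, -1, 0 } = -5885/4096
edge 15 of 15 (RED): { -2, -3/2, -23/16, -2943/2048 | -5885/4096, -1471/1024, -735/512, -367/256, -183/128, -91/64, -45/32, -11/8, -5/4, -1, 0 } = -11771/8192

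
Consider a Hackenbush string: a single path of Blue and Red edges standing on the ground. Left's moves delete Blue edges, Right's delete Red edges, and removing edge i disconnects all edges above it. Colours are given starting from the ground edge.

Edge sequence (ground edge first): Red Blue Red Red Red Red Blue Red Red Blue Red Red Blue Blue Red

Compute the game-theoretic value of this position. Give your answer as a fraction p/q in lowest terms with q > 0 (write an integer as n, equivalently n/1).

-15795/16384

edge 1 of 15 (Red): { — | 0 } = -1
edge 2 of 15 (Blue): { -1 | 0 } = -1/2
edge 3 of 15 (Red): { -1 | -1/2,0 } = -3/4
edge 4 of 15 (Red): { -1 | -3/4,-1/2,0 } = -7/8
edge 5 of 15 (Red): { -1 | -7/8,-3/4,-1/2,0 } = -15/16
edge 6 of 15 (Red): { -1 | -15/16,-7/8,-3/4,-1/2,0 } = -31/32
edge 7 of 15 (Blue): { -1,-31/32 | -15/16,-7/8,-3/4,-1/2,0 } = -61/64
edge 8 of 15 (Red): { -1,-31/32 | -61/64,-15/16,-7/8,-3/4,-1/2,0 } = -123/128
edge 9 of 15 (Red): { -1,-31/32 | -123/128,-61/64,-15/16,-7/8,-3/4,-1/2,0 } = -247/256
edge 10 of 15 (Blue): { -1,-31/32,-247/256 | -123/128,-61/64,-15/16,-7/8,-3/4,-1/2,0 } = -493/512
edge 11 of 15 (Red): { -1,-31/32,-247/256 | -493/512,-123/128,-61/64,-15/16,-7/8,-3/4,-1/2,0 } = -987/1024
edge 12 of 15 (Red): { -1,-31/32,-247/256 | -987/1024,-493/512,-123/128,-61/64,-15/16,-7/8,-3/4,-1/2,0 } = -1975/2048
edge 13 of 15 (Blue): { -1,-31/32,-247/256,-1975/2048 | -987/1024,-493/512,-123/128,-61/64,-15/16,-7/8,-3/4,-1/2,0 } = -3949/4096
edge 14 of 15 (Blue): { -1,-31/32,-247/256,-1975/2048,-3949/4096 | -987/1024,-493/512,-123/128,-61/64,-15/16,-7/8,-3/4,-1/2,0 } = -7897/8192
edge 15 of 15 (Red): { -1,-31/32,-247/256,-1975/2048,-3949/4096 | -7897/8192,-987/1024,-493/512,-123/128,-61/64,-15/16,-7/8,-3/4,-1/2,0 } = -15795/16384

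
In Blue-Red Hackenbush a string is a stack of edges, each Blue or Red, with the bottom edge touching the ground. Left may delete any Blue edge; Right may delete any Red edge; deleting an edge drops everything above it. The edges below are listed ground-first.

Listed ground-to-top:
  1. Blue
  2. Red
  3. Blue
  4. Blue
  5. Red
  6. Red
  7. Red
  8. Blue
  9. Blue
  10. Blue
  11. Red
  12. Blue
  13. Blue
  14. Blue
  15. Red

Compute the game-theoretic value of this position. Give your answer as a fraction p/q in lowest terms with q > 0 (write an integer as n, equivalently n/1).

12765/16384

Prefix values for Blue Red Blue Blue Red Red Red Blue Blue Blue Red Blue Blue Blue Red via {L|R} + simplicity:
value(B) = { 0 | (no moves) } → 1
value(BR) = { 0 | 1 } → 1/2
value(BRB) = { 0, 1/2 | 1 } → 3/4
value(BRBB) = { 0, 1/2, 3/4 | 1 } → 7/8
value(BRBBR) = { 0, 1/2, 3/4 | 7/8, 1 } → 13/16
value(BRBBRR) = { 0, 1/2, 3/4 | 13/16, 7/8, 1 } → 25/32
value(BRBBRRR) = { 0, 1/2, 3/4 | 25/32, 13/16, 7/8, 1 } → 49/64
value(BRBBRRRB) = { 0, 1/2, 3/4, 49/64 | 25/32, 13/16, 7/8, 1 } → 99/128
value(BRBBRRRBB) = { 0, 1/2, 3/4, 49/64, 99/128 | 25/32, 13/16, 7/8, 1 } → 199/256
value(BRBBRRRBBB) = { 0, 1/2, 3/4, 49/64, 99/128, 199/256 | 25/32, 13/16, 7/8, 1 } → 399/512
value(BRBBRRRBBBR) = { 0, 1/2, 3/4, 49/64, 99/128, 199/256 | 399/512, 25/32, 13/16, 7/8, 1 } → 797/1024
value(BRBBRRRBBBRB) = { 0, 1/2, 3/4, 49/64, 99/128, 199/256, 797/1024 | 399/512, 25/32, 13/16, 7/8, 1 } → 1595/2048
value(BRBBRRRBBBRBB) = { 0, 1/2, 3/4, 49/64, 99/128, 199/256, 797/1024, 1595/2048 | 399/512, 25/32, 13/16, 7/8, 1 } → 3191/4096
value(BRBBRRRBBBRBBB) = { 0, 1/2, 3/4, 49/64, 99/128, 199/256, 797/1024, 1595/2048, 3191/4096 | 399/512, 25/32, 13/16, 7/8, 1 } → 6383/8192
value(BRBBRRRBBBRBBBR) = { 0, 1/2, 3/4, 49/64, 99/128, 199/256, 797/1024, 1595/2048, 3191/4096 | 6383/8192, 399/512, 25/32, 13/16, 7/8, 1 } → 12765/16384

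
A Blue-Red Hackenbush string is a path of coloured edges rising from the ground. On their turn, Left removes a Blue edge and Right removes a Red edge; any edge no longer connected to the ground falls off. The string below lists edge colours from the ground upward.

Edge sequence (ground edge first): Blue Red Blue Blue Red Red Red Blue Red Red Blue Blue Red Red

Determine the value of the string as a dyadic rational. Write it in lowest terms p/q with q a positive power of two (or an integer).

Build g(s[:k]) for k = 1..14, string s = Blue Red Blue Blue Red Red Red Blue Red Red Blue Blue Red Red.
edge 1 of 14 (Blue): { 0 |  } so 1
edge 2 of 14 (Red): { 0 | 1 } so 1/2
edge 3 of 14 (Blue): { 0; 1/2 | 1 } so 3/4
edge 4 of 14 (Blue): { 0; 1/2; 3/4 | 1 } so 7/8
edge 5 of 14 (Red): { 0; 1/2; 3/4 | 7/8; 1 } so 13/16
edge 6 of 14 (Red): { 0; 1/2; 3/4 | 13/16; 7/8; 1 } so 25/32
edge 7 of 14 (Red): { 0; 1/2; 3/4 | 25/32; 13/16; 7/8; 1 } so 49/64
edge 8 of 14 (Blue): { 0; 1/2; 3/4; 49/64 | 25/32; 13/16; 7/8; 1 } so 99/128
edge 9 of 14 (Red): { 0; 1/2; 3/4; 49/64 | 99/128; 25/32; 13/16; 7/8; 1 } so 197/256
edge 10 of 14 (Red): { 0; 1/2; 3/4; 49/64 | 197/256; 99/128; 25/32; 13/16; 7/8; 1 } so 393/512
edge 11 of 14 (Blue): { 0; 1/2; 3/4; 49/64; 393/512 | 197/256; 99/128; 25/32; 13/16; 7/8; 1 } so 787/1024
edge 12 of 14 (Blue): { 0; 1/2; 3/4; 49/64; 393/512; 787/1024 | 197/256; 99/128; 25/32; 13/16; 7/8; 1 } so 1575/2048
edge 13 of 14 (Red): { 0; 1/2; 3/4; 49/64; 393/512; 787/1024 | 1575/2048; 197/256; 99/128; 25/32; 13/16; 7/8; 1 } so 3149/4096
edge 14 of 14 (Red): { 0; 1/2; 3/4; 49/64; 393/512; 787/1024 | 3149/4096; 1575/2048; 197/256; 99/128; 25/32; 13/16; 7/8; 1 } so 6297/8192

6297/8192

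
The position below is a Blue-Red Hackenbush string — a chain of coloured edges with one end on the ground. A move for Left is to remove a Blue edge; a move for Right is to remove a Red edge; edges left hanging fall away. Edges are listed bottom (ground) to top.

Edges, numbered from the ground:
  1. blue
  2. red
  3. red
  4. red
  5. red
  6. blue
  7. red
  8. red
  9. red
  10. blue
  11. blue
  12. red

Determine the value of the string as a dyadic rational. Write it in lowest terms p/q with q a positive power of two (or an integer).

141/2048

Build G(s[:k]) for k = 1..12, string s = blue red red red red blue red red red blue blue red.
1 of 12 · b · max L 0 · min R +∞ → 1
2 of 12 · br · max L 0 · min R 1 → 1/2
3 of 12 · brr · max L 0 · min R 1/2 → 1/4
4 of 12 · brrr · max L 0 · min R 1/4 → 1/8
5 of 12 · brrrr · max L 0 · min R 1/8 → 1/16
6 of 12 · brrrrb · max L 1/16 · min R 1/8 → 3/32
7 of 12 · brrrrbr · max L 1/16 · min R 3/32 → 5/64
8 of 12 · brrrrbrr · max L 1/16 · min R 5/64 → 9/128
9 of 12 · brrrrbrrr · max L 1/16 · min R 9/128 → 17/256
10 of 12 · brrrrbrrrb · max L 17/256 · min R 9/128 → 35/512
11 of 12 · brrrrbrrrbb · max L 35/512 · min R 9/128 → 71/1024
12 of 12 · brrrrbrrrbbr · max L 35/512 · min R 71/1024 → 141/2048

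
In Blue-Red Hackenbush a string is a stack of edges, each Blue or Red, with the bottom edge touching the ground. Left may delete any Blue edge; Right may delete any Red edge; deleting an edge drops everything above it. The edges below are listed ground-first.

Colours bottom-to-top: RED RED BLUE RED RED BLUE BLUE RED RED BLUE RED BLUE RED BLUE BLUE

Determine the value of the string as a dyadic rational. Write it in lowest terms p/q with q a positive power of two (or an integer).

step 1: add RED to get R; options L={ none } R={ 0 } -> -1
step 2: add RED to get RR; options L={ none } R={ -1, 0 } -> -2
step 3: add BLUE to get RRB; options L={ -2 } R={ -1, 0 } -> -3/2
step 4: add RED to get RRBR; options L={ -2 } R={ -3/2, -1, 0 } -> -7/4
step 5: add RED to get RRBRR; options L={ -2 } R={ -7/4, -3/2, -1, 0 } -> -15/8
step 6: add BLUE to get RRBRRB; options L={ -2, -15/8 } R={ -7/4, -3/2, -1, 0 } -> -29/16
step 7: add BLUE to get RRBRRBB; options L={ -2, -15/8, -29/16 } R={ -7/4, -3/2, -1, 0 } -> -57/32
step 8: add RED to get RRBRRBBR; options L={ -2, -15/8, -29/16 } R={ -57/32, -7/4, -3/2, -1, 0 } -> -115/64
step 9: add RED to get RRBRRBBRR; options L={ -2, -15/8, -29/16 } R={ -115/64, -57/32, -7/4, -3/2, -1, 0 } -> -231/128
step 10: add BLUE to get RRBRRBBRRB; options L={ -2, -15/8, -29/16, -231/128 } R={ -115/64, -57/32, -7/4, -3/2, -1, 0 } -> -461/256
step 11: add RED to get RRBRRBBRRBR; options L={ -2, -15/8, -29/16, -231/128 } R={ -461/256, -115/64, -57/32, -7/4, -3/2, -1, 0 } -> -923/512
step 12: add BLUE to get RRBRRBBRRBRB; options L={ -2, -15/8, -29/16, -231/128, -923/512 } R={ -461/256, -115/64, -57/32, -7/4, -3/2, -1, 0 } -> -1845/1024
step 13: add RED to get RRBRRBBRRBRBR; options L={ -2, -15/8, -29/16, -231/128, -923/512 } R={ -1845/1024, -461/256, -115/64, -57/32, -7/4, -3/2, -1, 0 } -> -3691/2048
step 14: add BLUE to get RRBRRBBRRBRBRB; options L={ -2, -15/8, -29/16, -231/128, -923/512, -3691/2048 } R={ -1845/1024, -461/256, -115/64, -57/32, -7/4, -3/2, -1, 0 } -> -7381/4096
step 15: add BLUE to get RRBRRBBRRBRBRBB; options L={ -2, -15/8, -29/16, -231/128, -923/512, -3691/2048, -7381/4096 } R={ -1845/1024, -461/256, -115/64, -57/32, -7/4, -3/2, -1, 0 } -> -14761/8192

-14761/8192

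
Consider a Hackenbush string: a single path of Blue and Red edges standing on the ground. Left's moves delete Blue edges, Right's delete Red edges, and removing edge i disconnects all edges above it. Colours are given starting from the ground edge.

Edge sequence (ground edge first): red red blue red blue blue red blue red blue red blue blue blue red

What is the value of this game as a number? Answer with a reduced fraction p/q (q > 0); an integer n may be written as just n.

-12963/8192

step 1: add red to get r; options L={ · } R={ 0 } -> -1
step 2: add red to get rr; options L={ · } R={ -1,0 } -> -2
step 3: add blue to get rrb; options L={ -2 } R={ -1,0 } -> -3/2
step 4: add red to get rrbr; options L={ -2 } R={ -3/2,-1,0 } -> -7/4
step 5: add blue to get rrbrb; options L={ -2,-7/4 } R={ -3/2,-1,0 } -> -13/8
step 6: add blue to get rrbrbb; options L={ -2,-7/4,-13/8 } R={ -3/2,-1,0 } -> -25/16
step 7: add red to get rrbrbbr; options L={ -2,-7/4,-13/8 } R={ -25/16,-3/2,-1,0 } -> -51/32
step 8: add blue to get rrbrbbrb; options L={ -2,-7/4,-13/8,-51/32 } R={ -25/16,-3/2,-1,0 } -> -101/64
step 9: add red to get rrbrbbrbr; options L={ -2,-7/4,-13/8,-51/32 } R={ -101/64,-25/16,-3/2,-1,0 } -> -203/128
step 10: add blue to get rrbrbbrbrb; options L={ -2,-7/4,-13/8,-51/32,-203/128 } R={ -101/64,-25/16,-3/2,-1,0 } -> -405/256
step 11: add red to get rrbrbbrbrbr; options L={ -2,-7/4,-13/8,-51/32,-203/128 } R={ -405/256,-101/64,-25/16,-3/2,-1,0 } -> -811/512
step 12: add blue to get rrbrbbrbrbrb; options L={ -2,-7/4,-13/8,-51/32,-203/128,-811/512 } R={ -405/256,-101/64,-25/16,-3/2,-1,0 } -> -1621/1024
step 13: add blue to get rrbrbbrbrbrbb; options L={ -2,-7/4,-13/8,-51/32,-203/128,-811/512,-1621/1024 } R={ -405/256,-101/64,-25/16,-3/2,-1,0 } -> -3241/2048
step 14: add blue to get rrbrbbrbrbrbbb; options L={ -2,-7/4,-13/8,-51/32,-203/128,-811/512,-1621/1024,-3241/2048 } R={ -405/256,-101/64,-25/16,-3/2,-1,0 } -> -6481/4096
step 15: add red to get rrbrbbrbrbrbbbr; options L={ -2,-7/4,-13/8,-51/32,-203/128,-811/512,-1621/1024,-3241/2048 } R={ -6481/4096,-405/256,-101/64,-25/16,-3/2,-1,0 } -> -12963/8192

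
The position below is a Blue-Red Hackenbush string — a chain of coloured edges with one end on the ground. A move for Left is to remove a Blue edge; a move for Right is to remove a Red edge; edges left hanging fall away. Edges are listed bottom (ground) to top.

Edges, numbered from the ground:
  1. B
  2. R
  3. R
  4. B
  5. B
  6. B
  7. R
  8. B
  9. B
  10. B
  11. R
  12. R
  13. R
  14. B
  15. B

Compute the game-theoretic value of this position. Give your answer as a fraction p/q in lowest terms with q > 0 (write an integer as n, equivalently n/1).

7623/16384

G_1 [B]  L=[0]  R=[(no moves)]  gives 1
G_2 [BR]  L=[0]  R=[1]  gives 1/2
G_3 [BRR]  L=[0]  R=[1/2, 1]  gives 1/4
G_4 [BRRB]  L=[0, 1/4]  R=[1/2, 1]  gives 3/8
G_5 [BRRBB]  L=[0, 1/4, 3/8]  R=[1/2, 1]  gives 7/16
G_6 [BRRBBB]  L=[0, 1/4, 3/8, 7/16]  R=[1/2, 1]  gives 15/32
G_7 [BRRBBBR]  L=[0, 1/4, 3/8, 7/16]  R=[15/32, 1/2, 1]  gives 29/64
G_8 [BRRBBBRB]  L=[0, 1/4, 3/8, 7/16, 29/64]  R=[15/32, 1/2, 1]  gives 59/128
G_9 [BRRBBBRBB]  L=[0, 1/4, 3/8, 7/16, 29/64, 59/128]  R=[15/32, 1/2, 1]  gives 119/256
G_10 [BRRBBBRBBB]  L=[0, 1/4, 3/8, 7/16, 29/64, 59/128, 119/256]  R=[15/32, 1/2, 1]  gives 239/512
G_11 [BRRBBBRBBBR]  L=[0, 1/4, 3/8, 7/16, 29/64, 59/128, 119/256]  R=[239/512, 15/32, 1/2, 1]  gives 477/1024
G_12 [BRRBBBRBBBRR]  L=[0, 1/4, 3/8, 7/16, 29/64, 59/128, 119/256]  R=[477/1024, 239/512, 15/32, 1/2, 1]  gives 953/2048
G_13 [BRRBBBRBBBRRR]  L=[0, 1/4, 3/8, 7/16, 29/64, 59/128, 119/256]  R=[953/2048, 477/1024, 239/512, 15/32, 1/2, 1]  gives 1905/4096
G_14 [BRRBBBRBBBRRRB]  L=[0, 1/4, 3/8, 7/16, 29/64, 59/128, 119/256, 1905/4096]  R=[953/2048, 477/1024, 239/512, 15/32, 1/2, 1]  gives 3811/8192
G_15 [BRRBBBRBBBRRRBB]  L=[0, 1/4, 3/8, 7/16, 29/64, 59/128, 119/256, 1905/4096, 3811/8192]  R=[953/2048, 477/1024, 239/512, 15/32, 1/2, 1]  gives 7623/16384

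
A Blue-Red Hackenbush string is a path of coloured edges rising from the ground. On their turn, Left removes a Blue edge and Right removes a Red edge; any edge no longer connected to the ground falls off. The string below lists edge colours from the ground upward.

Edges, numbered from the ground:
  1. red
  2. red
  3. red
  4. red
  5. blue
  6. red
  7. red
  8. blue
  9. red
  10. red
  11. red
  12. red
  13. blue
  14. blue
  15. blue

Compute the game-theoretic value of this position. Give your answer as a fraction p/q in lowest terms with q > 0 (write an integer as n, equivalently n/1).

1 of 15 · r · max L −∞ · min R 0 → -1
2 of 15 · rr · max L −∞ · min R -1 → -2
3 of 15 · rrr · max L −∞ · min R -2 → -3
4 of 15 · rrrr · max L −∞ · min R -3 → -4
5 of 15 · rrrrb · max L -4 · min R -3 → -7/2
6 of 15 · rrrrbr · max L -4 · min R -7/2 → -15/4
7 of 15 · rrrrbrr · max L -4 · min R -15/4 → -31/8
8 of 15 · rrrrbrrb · max L -31/8 · min R -15/4 → -61/16
9 of 15 · rrrrbrrbr · max L -31/8 · min R -61/16 → -123/32
10 of 15 · rrrrbrrbrr · max L -31/8 · min R -123/32 → -247/64
11 of 15 · rrrrbrrbrrr · max L -31/8 · min R -247/64 → -495/128
12 of 15 · rrrrbrrbrrrr · max L -31/8 · min R -495/128 → -991/256
13 of 15 · rrrrbrrbrrrrb · max L -991/256 · min R -495/128 → -1981/512
14 of 15 · rrrrbrrbrrrrbb · max L -1981/512 · min R -495/128 → -3961/1024
15 of 15 · rrrrbrrbrrrrbbb · max L -3961/1024 · min R -495/128 → -7921/2048

-7921/2048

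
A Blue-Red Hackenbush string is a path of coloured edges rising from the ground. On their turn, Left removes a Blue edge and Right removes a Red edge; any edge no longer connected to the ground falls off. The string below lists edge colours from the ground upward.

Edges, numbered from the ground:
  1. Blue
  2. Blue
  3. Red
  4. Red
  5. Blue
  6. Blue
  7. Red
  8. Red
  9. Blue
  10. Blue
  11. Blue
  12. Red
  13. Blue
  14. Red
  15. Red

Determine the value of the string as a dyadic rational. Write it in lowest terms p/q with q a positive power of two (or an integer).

11497/8192

val_1 [B]  L=[0]  R=[—]  = 1
val_2 [BB]  L=[0; 1]  R=[—]  = 2
val_3 [BBR]  L=[0; 1]  R=[2]  = 3/2
val_4 [BBRR]  L=[0; 1]  R=[3/2; 2]  = 5/4
val_5 [BBRRB]  L=[0; 1; 5/4]  R=[3/2; 2]  = 11/8
val_6 [BBRRBB]  L=[0; 1; 5/4; 11/8]  R=[3/2; 2]  = 23/16
val_7 [BBRRBBR]  L=[0; 1; 5/4; 11/8]  R=[23/16; 3/2; 2]  = 45/32
val_8 [BBRRBBRR]  L=[0; 1; 5/4; 11/8]  R=[45/32; 23/16; 3/2; 2]  = 89/64
val_9 [BBRRBBRRB]  L=[0; 1; 5/4; 11/8; 89/64]  R=[45/32; 23/16; 3/2; 2]  = 179/128
val_10 [BBRRBBRRBB]  L=[0; 1; 5/4; 11/8; 89/64; 179/128]  R=[45/32; 23/16; 3/2; 2]  = 359/256
val_11 [BBRRBBRRBBB]  L=[0; 1; 5/4; 11/8; 89/64; 179/128; 359/256]  R=[45/32; 23/16; 3/2; 2]  = 719/512
val_12 [BBRRBBRRBBBR]  L=[0; 1; 5/4; 11/8; 89/64; 179/128; 359/256]  R=[719/512; 45/32; 23/16; 3/2; 2]  = 1437/1024
val_13 [BBRRBBRRBBBRB]  L=[0; 1; 5/4; 11/8; 89/64; 179/128; 359/256; 1437/1024]  R=[719/512; 45/32; 23/16; 3/2; 2]  = 2875/2048
val_14 [BBRRBBRRBBBRBR]  L=[0; 1; 5/4; 11/8; 89/64; 179/128; 359/256; 1437/1024]  R=[2875/2048; 719/512; 45/32; 23/16; 3/2; 2]  = 5749/4096
val_15 [BBRRBBRRBBBRBRR]  L=[0; 1; 5/4; 11/8; 89/64; 179/128; 359/256; 1437/1024]  R=[5749/4096; 2875/2048; 719/512; 45/32; 23/16; 3/2; 2]  = 11497/8192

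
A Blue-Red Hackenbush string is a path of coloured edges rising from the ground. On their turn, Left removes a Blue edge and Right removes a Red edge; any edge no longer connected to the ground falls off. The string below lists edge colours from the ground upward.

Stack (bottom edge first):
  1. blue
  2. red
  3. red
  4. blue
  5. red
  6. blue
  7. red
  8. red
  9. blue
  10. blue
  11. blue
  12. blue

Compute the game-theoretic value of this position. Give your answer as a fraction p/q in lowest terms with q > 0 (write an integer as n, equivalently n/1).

Prefix values for blue red red blue red blue red red blue blue blue blue via {L|R} + simplicity:
1 of 12 · b · max L 0 · min R +∞ -> 1
2 of 12 · br · max L 0 · min R 1 -> 1/2
3 of 12 · brr · max L 0 · min R 1/2 -> 1/4
4 of 12 · brrb · max L 1/4 · min R 1/2 -> 3/8
5 of 12 · brrbr · max L 1/4 · min R 3/8 -> 5/16
6 of 12 · brrbrb · max L 5/16 · min R 3/8 -> 11/32
7 of 12 · brrbrbr · max L 5/16 · min R 11/32 -> 21/64
8 of 12 · brrbrbrr · max L 5/16 · min R 21/64 -> 41/128
9 of 12 · brrbrbrrb · max L 41/128 · min R 21/64 -> 83/256
10 of 12 · brrbrbrrbb · max L 83/256 · min R 21/64 -> 167/512
11 of 12 · brrbrbrrbbb · max L 167/512 · min R 21/64 -> 335/1024
12 of 12 · brrbrbrrbbbb · max L 335/1024 · min R 21/64 -> 671/2048

671/2048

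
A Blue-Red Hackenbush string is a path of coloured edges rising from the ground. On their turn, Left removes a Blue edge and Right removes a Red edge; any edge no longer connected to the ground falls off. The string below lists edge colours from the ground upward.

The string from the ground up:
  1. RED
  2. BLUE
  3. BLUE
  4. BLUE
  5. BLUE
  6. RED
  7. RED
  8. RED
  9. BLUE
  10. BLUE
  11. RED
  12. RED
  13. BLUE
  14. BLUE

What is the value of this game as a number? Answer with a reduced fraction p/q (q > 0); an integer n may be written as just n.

-921/8192

Prefix values for RED BLUE BLUE BLUE BLUE RED RED RED BLUE BLUE RED RED BLUE BLUE via {L|R} + simplicity:
v(R) = { ∅ | 0 } — -1
v(RB) = { -1 | 0 } — -1/2
v(RBB) = { -1; -1/2 | 0 } — -1/4
v(RBBB) = { -1; -1/2; -1/4 | 0 } — -1/8
v(RBBBB) = { -1; -1/2; -1/4; -1/8 | 0 } — -1/16
v(RBBBBR) = { -1; -1/2; -1/4; -1/8 | -1/16; 0 } — -3/32
v(RBBBBRR) = { -1; -1/2; -1/4; -1/8 | -3/32; -1/16; 0 } — -7/64
v(RBBBBRRR) = { -1; -1/2; -1/4; -1/8 | -7/64; -3/32; -1/16; 0 } — -15/128
v(RBBBBRRRB) = { -1; -1/2; -1/4; -1/8; -15/128 | -7/64; -3/32; -1/16; 0 } — -29/256
v(RBBBBRRRBB) = { -1; -1/2; -1/4; -1/8; -15/128; -29/256 | -7/64; -3/32; -1/16; 0 } — -57/512
v(RBBBBRRRBBR) = { -1; -1/2; -1/4; -1/8; -15/128; -29/256 | -57/512; -7/64; -3/32; -1/16; 0 } — -115/1024
v(RBBBBRRRBBRR) = { -1; -1/2; -1/4; -1/8; -15/128; -29/256 | -115/1024; -57/512; -7/64; -3/32; -1/16; 0 } — -231/2048
v(RBBBBRRRBBRRB) = { -1; -1/2; -1/4; -1/8; -15/128; -29/256; -231/2048 | -115/1024; -57/512; -7/64; -3/32; -1/16; 0 } — -461/4096
v(RBBBBRRRBBRRBB) = { -1; -1/2; -1/4; -1/8; -15/128; -29/256; -231/2048; -461/4096 | -115/1024; -57/512; -7/64; -3/32; -1/16; 0 } — -921/8192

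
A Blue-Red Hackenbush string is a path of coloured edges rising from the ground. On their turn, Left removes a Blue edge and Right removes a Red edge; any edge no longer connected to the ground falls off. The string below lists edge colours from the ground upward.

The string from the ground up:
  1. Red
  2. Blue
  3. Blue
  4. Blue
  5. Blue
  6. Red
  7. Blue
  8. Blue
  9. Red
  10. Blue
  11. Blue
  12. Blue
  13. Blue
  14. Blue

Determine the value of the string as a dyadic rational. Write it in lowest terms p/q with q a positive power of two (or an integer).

-577/8192

Build val(s[:k]) for k = 1..14, string s = Red Blue Blue Blue Blue Red Blue Blue Red Blue Blue Blue Blue Blue.
step 1: add Red to get R; options L={ — } R={ 0 } — -1
step 2: add Blue to get RB; options L={ -1 } R={ 0 } — -1/2
step 3: add Blue to get RBB; options L={ -1; -1/2 } R={ 0 } — -1/4
step 4: add Blue to get RBBB; options L={ -1; -1/2; -1/4 } R={ 0 } — -1/8
step 5: add Blue to get RBBBB; options L={ -1; -1/2; -1/4; -1/8 } R={ 0 } — -1/16
step 6: add Red to get RBBBBR; options L={ -1; -1/2; -1/4; -1/8 } R={ -1/16; 0 } — -3/32
step 7: add Blue to get RBBBBRB; options L={ -1; -1/2; -1/4; -1/8; -3/32 } R={ -1/16; 0 } — -5/64
step 8: add Blue to get RBBBBRBB; options L={ -1; -1/2; -1/4; -1/8; -3/32; -5/64 } R={ -1/16; 0 } — -9/128
step 9: add Red to get RBBBBRBBR; options L={ -1; -1/2; -1/4; -1/8; -3/32; -5/64 } R={ -9/128; -1/16; 0 } — -19/256
step 10: add Blue to get RBBBBRBBRB; options L={ -1; -1/2; -1/4; -1/8; -3/32; -5/64; -19/256 } R={ -9/128; -1/16; 0 } — -37/512
step 11: add Blue to get RBBBBRBBRBB; options L={ -1; -1/2; -1/4; -1/8; -3/32; -5/64; -19/256; -37/512 } R={ -9/128; -1/16; 0 } — -73/1024
step 12: add Blue to get RBBBBRBBRBBB; options L={ -1; -1/2; -1/4; -1/8; -3/32; -5/64; -19/256; -37/512; -73/1024 } R={ -9/128; -1/16; 0 } — -145/2048
step 13: add Blue to get RBBBBRBBRBBBB; options L={ -1; -1/2; -1/4; -1/8; -3/32; -5/64; -19/256; -37/512; -73/1024; -145/2048 } R={ -9/128; -1/16; 0 } — -289/4096
step 14: add Blue to get RBBBBRBBRBBBBB; options L={ -1; -1/2; -1/4; -1/8; -3/32; -5/64; -19/256; -37/512; -73/1024; -145/2048; -289/4096 } R={ -9/128; -1/16; 0 } — -577/8192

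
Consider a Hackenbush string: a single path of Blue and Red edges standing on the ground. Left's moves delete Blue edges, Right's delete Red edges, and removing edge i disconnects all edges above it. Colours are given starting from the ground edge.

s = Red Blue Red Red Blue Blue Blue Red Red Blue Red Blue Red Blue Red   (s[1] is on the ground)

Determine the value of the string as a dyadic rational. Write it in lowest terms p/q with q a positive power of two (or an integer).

Prefix values for Red Blue Red Red Blue Blue Blue Red Red Blue Red Blue Red Blue Red via {L|R} + simplicity:
edge 1 of 15 (Red): { · | 0 } → -1
edge 2 of 15 (Blue): { -1 | 0 } → -1/2
edge 3 of 15 (Red): { -1 | -1/2 0 } → -3/4
edge 4 of 15 (Red): { -1 | -3/4 -1/2 0 } → -7/8
edge 5 of 15 (Blue): { -1 -7/8 | -3/4 -1/2 0 } → -13/16
edge 6 of 15 (Blue): { -1 -7/8 -13/16 | -3/4 -1/2 0 } → -25/32
edge 7 of 15 (Blue): { -1 -7/8 -13/16 -25/32 | -3/4 -1/2 0 } → -49/64
edge 8 of 15 (Red): { -1 -7/8 -13/16 -25/32 | -49/64 -3/4 -1/2 0 } → -99/128
edge 9 of 15 (Red): { -1 -7/8 -13/16 -25/32 | -99/128 -49/64 -3/4 -1/2 0 } → -199/256
edge 10 of 15 (Blue): { -1 -7/8 -13/16 -25/32 -199/256 | -99/128 -49/64 -3/4 -1/2 0 } → -397/512
edge 11 of 15 (Red): { -1 -7/8 -13/16 -25/32 -199/256 | -397/512 -99/128 -49/64 -3/4 -1/2 0 } → -795/1024
edge 12 of 15 (Blue): { -1 -7/8 -13/16 -25/32 -199/256 -795/1024 | -397/512 -99/128 -49/64 -3/4 -1/2 0 } → -1589/2048
edge 13 of 15 (Red): { -1 -7/8 -13/16 -25/32 -199/256 -795/1024 | -1589/2048 -397/512 -99/128 -49/64 -3/4 -1/2 0 } → -3179/4096
edge 14 of 15 (Blue): { -1 -7/8 -13/16 -25/32 -199/256 -795/1024 -3179/4096 | -1589/2048 -397/512 -99/128 -49/64 -3/4 -1/2 0 } → -6357/8192
edge 15 of 15 (Red): { -1 -7/8 -13/16 -25/32 -199/256 -795/1024 -3179/4096 | -6357/8192 -1589/2048 -397/512 -99/128 -49/64 -3/4 -1/2 0 } → -12715/16384

-12715/16384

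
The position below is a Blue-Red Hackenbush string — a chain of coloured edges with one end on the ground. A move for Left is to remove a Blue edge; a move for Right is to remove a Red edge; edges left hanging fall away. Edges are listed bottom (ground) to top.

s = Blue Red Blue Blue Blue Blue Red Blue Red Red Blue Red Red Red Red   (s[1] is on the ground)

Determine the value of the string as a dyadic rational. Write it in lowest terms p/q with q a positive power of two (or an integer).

Recurse on prefixes of the 15-edge string Blue Red Blue Blue Blue Blue Red Blue Red Red Blue Red Red Red Red:
1 of 15 · B · max L 0 · min R +∞ → 1
2 of 15 · BR · max L 0 · min R 1 → 1/2
3 of 15 · BRB · max L 1/2 · min R 1 → 3/4
4 of 15 · BRBB · max L 3/4 · min R 1 → 7/8
5 of 15 · BRBBB · max L 7/8 · min R 1 → 15/16
6 of 15 · BRBBBB · max L 15/16 · min R 1 → 31/32
7 of 15 · BRBBBBR · max L 15/16 · min R 31/32 → 61/64
8 of 15 · BRBBBBRB · max L 61/64 · min R 31/32 → 123/128
9 of 15 · BRBBBBRBR · max L 61/64 · min R 123/128 → 245/256
10 of 15 · BRBBBBRBRR · max L 61/64 · min R 245/256 → 489/512
11 of 15 · BRBBBBRBRRB · max L 489/512 · min R 245/256 → 979/1024
12 of 15 · BRBBBBRBRRBR · max L 489/512 · min R 979/1024 → 1957/2048
13 of 15 · BRBBBBRBRRBRR · max L 489/512 · min R 1957/2048 → 3913/4096
14 of 15 · BRBBBBRBRRBRRR · max L 489/512 · min R 3913/4096 → 7825/8192
15 of 15 · BRBBBBRBRRBRRRR · max L 489/512 · min R 7825/8192 → 15649/16384

15649/16384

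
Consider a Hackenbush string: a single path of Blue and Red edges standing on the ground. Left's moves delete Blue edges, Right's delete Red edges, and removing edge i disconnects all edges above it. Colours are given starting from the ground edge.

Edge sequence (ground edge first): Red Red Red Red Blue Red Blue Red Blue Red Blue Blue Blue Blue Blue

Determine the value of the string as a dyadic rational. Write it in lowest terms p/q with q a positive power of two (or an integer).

R: Left { (no moves) }, Right { 0 } = simplest -1
RR: Left { (no moves) }, Right { -1; 0 } = simplest -2
RRR: Left { (no moves) }, Right { -2; -1; 0 } = simplest -3
RRRR: Left { (no moves) }, Right { -3; -2; -1; 0 } = simplest -4
RRRRB: Left { -4 }, Right { -3; -2; -1; 0 } = simplest -7/2
RRRRBR: Left { -4 }, Right { -7/2; -3; -2; -1; 0 } = simplest -15/4
RRRRBRB: Left { -4; -15/4 }, Right { -7/2; -3; -2; -1; 0 } = simplest -29/8
RRRRBRBR: Left { -4; -15/4 }, Right { -29/8; -7/2; -3; -2; -1; 0 } = simplest -59/16
RRRRBRBRB: Left { -4; -15/4; -59/16 }, Right { -29/8; -7/2; -3; -2; -1; 0 } = simplest -117/32
RRRRBRBRBR: Left { -4; -15/4; -59/16 }, Right { -117/32; -29/8; -7/2; -3; -2; -1; 0 } = simplest -235/64
RRRRBRBRBRB: Left { -4; -15/4; -59/16; -235/64 }, Right { -117/32; -29/8; -7/2; -3; -2; -1; 0 } = simplest -469/128
RRRRBRBRBRBB: Left { -4; -15/4; -59/16; -235/64; -469/128 }, Right { -117/32; -29/8; -7/2; -3; -2; -1; 0 } = simplest -937/256
RRRRBRBRBRBBB: Left { -4; -15/4; -59/16; -235/64; -469/128; -937/256 }, Right { -117/32; -29/8; -7/2; -3; -2; -1; 0 } = simplest -1873/512
RRRRBRBRBRBBBB: Left { -4; -15/4; -59/16; -235/64; -469/128; -937/256; -1873/512 }, Right { -117/32; -29/8; -7/2; -3; -2; -1; 0 } = simplest -3745/1024
RRRRBRBRBRBBBBB: Left { -4; -15/4; -59/16; -235/64; -469/128; -937/256; -1873/512; -3745/1024 }, Right { -117/32; -29/8; -7/2; -3; -2; -1; 0 } = simplest -7489/2048

-7489/2048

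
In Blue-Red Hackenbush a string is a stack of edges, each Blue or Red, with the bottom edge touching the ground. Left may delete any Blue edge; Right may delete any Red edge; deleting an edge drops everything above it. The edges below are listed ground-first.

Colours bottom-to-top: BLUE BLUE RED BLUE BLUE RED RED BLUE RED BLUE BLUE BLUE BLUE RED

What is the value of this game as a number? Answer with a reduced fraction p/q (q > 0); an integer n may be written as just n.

7357/4096

Recurse on prefixes of the 14-edge string BLUE BLUE RED BLUE BLUE RED RED BLUE RED BLUE BLUE BLUE BLUE RED:
B: Left { 0 }, Right {  } gives simplest 1
BB: Left { 0; 1 }, Right {  } gives simplest 2
BBR: Left { 0; 1 }, Right { 2 } gives simplest 3/2
BBRB: Left { 0; 1; 3/2 }, Right { 2 } gives simplest 7/4
BBRBB: Left { 0; 1; 3/2; 7/4 }, Right { 2 } gives simplest 15/8
BBRBBR: Left { 0; 1; 3/2; 7/4 }, Right { 15/8; 2 } gives simplest 29/16
BBRBBRR: Left { 0; 1; 3/2; 7/4 }, Right { 29/16; 15/8; 2 } gives simplest 57/32
BBRBBRRB: Left { 0; 1; 3/2; 7/4; 57/32 }, Right { 29/16; 15/8; 2 } gives simplest 115/64
BBRBBRRBR: Left { 0; 1; 3/2; 7/4; 57/32 }, Right { 115/64; 29/16; 15/8; 2 } gives simplest 229/128
BBRBBRRBRB: Left { 0; 1; 3/2; 7/4; 57/32; 229/128 }, Right { 115/64; 29/16; 15/8; 2 } gives simplest 459/256
BBRBBRRBRBB: Left { 0; 1; 3/2; 7/4; 57/32; 229/128; 459/256 }, Right { 115/64; 29/16; 15/8; 2 } gives simplest 919/512
BBRBBRRBRBBB: Left { 0; 1; 3/2; 7/4; 57/32; 229/128; 459/256; 919/512 }, Right { 115/64; 29/16; 15/8; 2 } gives simplest 1839/1024
BBRBBRRBRBBBB: Left { 0; 1; 3/2; 7/4; 57/32; 229/128; 459/256; 919/512; 1839/1024 }, Right { 115/64; 29/16; 15/8; 2 } gives simplest 3679/2048
BBRBBRRBRBBBBR: Left { 0; 1; 3/2; 7/4; 57/32; 229/128; 459/256; 919/512; 1839/1024 }, Right { 3679/2048; 115/64; 29/16; 15/8; 2 } gives simplest 7357/4096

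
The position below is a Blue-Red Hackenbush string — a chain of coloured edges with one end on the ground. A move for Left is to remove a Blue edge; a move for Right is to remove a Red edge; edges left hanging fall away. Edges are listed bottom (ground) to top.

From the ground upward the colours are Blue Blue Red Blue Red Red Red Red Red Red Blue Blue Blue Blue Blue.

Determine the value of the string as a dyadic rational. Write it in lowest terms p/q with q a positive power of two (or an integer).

12351/8192

value(B) = { 0 | ∅ } gives 1
value(BB) = { 0 1 | ∅ } gives 2
value(BBR) = { 0 1 | 2 } gives 3/2
value(BBRB) = { 0 1 3/2 | 2 } gives 7/4
value(BBRBR) = { 0 1 3/2 | 7/4 2 } gives 13/8
value(BBRBRR) = { 0 1 3/2 | 13/8 7/4 2 } gives 25/16
value(BBRBRRR) = { 0 1 3/2 | 25/16 13/8 7/4 2 } gives 49/32
value(BBRBRRRR) = { 0 1 3/2 | 49/32 25/16 13/8 7/4 2 } gives 97/64
value(BBRBRRRRR) = { 0 1 3/2 | 97/64 49/32 25/16 13/8 7/4 2 } gives 193/128
value(BBRBRRRRRR) = { 0 1 3/2 | 193/128 97/64 49/32 25/16 13/8 7/4 2 } gives 385/256
value(BBRBRRRRRRB) = { 0 1 3/2 385/256 | 193/128 97/64 49/32 25/16 13/8 7/4 2 } gives 771/512
value(BBRBRRRRRRBB) = { 0 1 3/2 385/256 771/512 | 193/128 97/64 49/32 25/16 13/8 7/4 2 } gives 1543/1024
value(BBRBRRRRRRBBB) = { 0 1 3/2 385/256 771/512 1543/1024 | 193/128 97/64 49/32 25/16 13/8 7/4 2 } gives 3087/2048
value(BBRBRRRRRRBBBB) = { 0 1 3/2 385/256 771/512 1543/1024 3087/2048 | 193/128 97/64 49/32 25/16 13/8 7/4 2 } gives 6175/4096
value(BBRBRRRRRRBBBBB) = { 0 1 3/2 385/256 771/512 1543/1024 3087/2048 6175/4096 | 193/128 97/64 49/32 25/16 13/8 7/4 2 } gives 12351/8192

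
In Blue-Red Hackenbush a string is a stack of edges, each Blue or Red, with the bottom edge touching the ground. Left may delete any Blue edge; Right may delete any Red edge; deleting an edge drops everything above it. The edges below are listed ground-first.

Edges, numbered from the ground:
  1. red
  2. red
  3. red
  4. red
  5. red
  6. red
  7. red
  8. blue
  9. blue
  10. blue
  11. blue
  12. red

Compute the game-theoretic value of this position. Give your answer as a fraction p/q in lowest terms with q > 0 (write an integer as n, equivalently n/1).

g_1 [r]  L=[(no moves)]  R=[0]  = -1
g_2 [rr]  L=[(no moves)]  R=[-1,0]  = -2
g_3 [rrr]  L=[(no moves)]  R=[-2,-1,0]  = -3
g_4 [rrrr]  L=[(no moves)]  R=[-3,-2,-1,0]  = -4
g_5 [rrrrr]  L=[(no moves)]  R=[-4,-3,-2,-1,0]  = -5
g_6 [rrrrrr]  L=[(no moves)]  R=[-5,-4,-3,-2,-1,0]  = -6
g_7 [rrrrrrr]  L=[(no moves)]  R=[-6,-5,-4,-3,-2,-1,0]  = -7
g_8 [rrrrrrrb]  L=[-7]  R=[-6,-5,-4,-3,-2,-1,0]  = -13/2
g_9 [rrrrrrrbb]  L=[-7,-13/2]  R=[-6,-5,-4,-3,-2,-1,0]  = -25/4
g_10 [rrrrrrrbbb]  L=[-7,-13/2,-25/4]  R=[-6,-5,-4,-3,-2,-1,0]  = -49/8
g_11 [rrrrrrrbbbb]  L=[-7,-13/2,-25/4,-49/8]  R=[-6,-5,-4,-3,-2,-1,0]  = -97/16
g_12 [rrrrrrrbbbbr]  L=[-7,-13/2,-25/4,-49/8]  R=[-97/16,-6,-5,-4,-3,-2,-1,0]  = -195/32

-195/32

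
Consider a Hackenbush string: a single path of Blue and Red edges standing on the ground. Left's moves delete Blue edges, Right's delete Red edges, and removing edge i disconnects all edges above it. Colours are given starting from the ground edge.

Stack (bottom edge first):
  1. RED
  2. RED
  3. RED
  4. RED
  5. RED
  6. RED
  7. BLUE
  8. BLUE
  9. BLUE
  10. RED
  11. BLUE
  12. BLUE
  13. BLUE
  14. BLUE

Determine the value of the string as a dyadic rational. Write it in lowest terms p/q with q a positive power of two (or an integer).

-1313/256

Prefix values for RED RED RED RED RED RED BLUE BLUE BLUE RED BLUE BLUE BLUE BLUE via {L|R} + simplicity:
R: Left { ∅ }, Right { 0 } gives simplest -1
RR: Left { ∅ }, Right { -1,0 } gives simplest -2
RRR: Left { ∅ }, Right { -2,-1,0 } gives simplest -3
RRRR: Left { ∅ }, Right { -3,-2,-1,0 } gives simplest -4
RRRRR: Left { ∅ }, Right { -4,-3,-2,-1,0 } gives simplest -5
RRRRRR: Left { ∅ }, Right { -5,-4,-3,-2,-1,0 } gives simplest -6
RRRRRRB: Left { -6 }, Right { -5,-4,-3,-2,-1,0 } gives simplest -11/2
RRRRRRBB: Left { -6,-11/2 }, Right { -5,-4,-3,-2,-1,0 } gives simplest -21/4
RRRRRRBBB: Left { -6,-11/2,-21/4 }, Right { -5,-4,-3,-2,-1,0 } gives simplest -41/8
RRRRRRBBBR: Left { -6,-11/2,-21/4 }, Right { -41/8,-5,-4,-3,-2,-1,0 } gives simplest -83/16
RRRRRRBBBRB: Left { -6,-11/2,-21/4,-83/16 }, Right { -41/8,-5,-4,-3,-2,-1,0 } gives simplest -165/32
RRRRRRBBBRBB: Left { -6,-11/2,-21/4,-83/16,-165/32 }, Right { -41/8,-5,-4,-3,-2,-1,0 } gives simplest -329/64
RRRRRRBBBRBBB: Left { -6,-11/2,-21/4,-83/16,-165/32,-329/64 }, Right { -41/8,-5,-4,-3,-2,-1,0 } gives simplest -657/128
RRRRRRBBBRBBBB: Left { -6,-11/2,-21/4,-83/16,-165/32,-329/64,-657/128 }, Right { -41/8,-5,-4,-3,-2,-1,0 } gives simplest -1313/256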